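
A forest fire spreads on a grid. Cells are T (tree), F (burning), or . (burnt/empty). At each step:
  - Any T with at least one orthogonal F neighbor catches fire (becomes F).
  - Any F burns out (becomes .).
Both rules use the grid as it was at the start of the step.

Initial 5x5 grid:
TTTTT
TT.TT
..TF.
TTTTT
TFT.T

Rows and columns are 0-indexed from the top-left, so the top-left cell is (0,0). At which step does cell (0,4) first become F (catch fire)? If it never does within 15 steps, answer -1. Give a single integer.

Step 1: cell (0,4)='T' (+6 fires, +2 burnt)
Step 2: cell (0,4)='T' (+5 fires, +6 burnt)
Step 3: cell (0,4)='F' (+3 fires, +5 burnt)
  -> target ignites at step 3
Step 4: cell (0,4)='.' (+1 fires, +3 burnt)
Step 5: cell (0,4)='.' (+2 fires, +1 burnt)
Step 6: cell (0,4)='.' (+1 fires, +2 burnt)
Step 7: cell (0,4)='.' (+0 fires, +1 burnt)
  fire out at step 7

3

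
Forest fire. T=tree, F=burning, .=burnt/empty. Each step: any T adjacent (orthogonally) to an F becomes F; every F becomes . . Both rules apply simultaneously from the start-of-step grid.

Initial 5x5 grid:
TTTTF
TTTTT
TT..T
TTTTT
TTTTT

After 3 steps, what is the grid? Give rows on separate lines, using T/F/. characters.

Step 1: 2 trees catch fire, 1 burn out
  TTTF.
  TTTTF
  TT..T
  TTTTT
  TTTTT
Step 2: 3 trees catch fire, 2 burn out
  TTF..
  TTTF.
  TT..F
  TTTTT
  TTTTT
Step 3: 3 trees catch fire, 3 burn out
  TF...
  TTF..
  TT...
  TTTTF
  TTTTT

TF...
TTF..
TT...
TTTTF
TTTTT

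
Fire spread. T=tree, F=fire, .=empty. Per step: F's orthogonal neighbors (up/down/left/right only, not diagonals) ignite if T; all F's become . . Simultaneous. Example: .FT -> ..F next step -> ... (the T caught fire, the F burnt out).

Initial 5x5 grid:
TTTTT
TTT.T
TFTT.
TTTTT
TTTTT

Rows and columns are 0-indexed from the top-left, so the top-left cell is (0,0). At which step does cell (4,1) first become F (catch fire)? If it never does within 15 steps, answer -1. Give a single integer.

Step 1: cell (4,1)='T' (+4 fires, +1 burnt)
Step 2: cell (4,1)='F' (+7 fires, +4 burnt)
  -> target ignites at step 2
Step 3: cell (4,1)='.' (+5 fires, +7 burnt)
Step 4: cell (4,1)='.' (+3 fires, +5 burnt)
Step 5: cell (4,1)='.' (+2 fires, +3 burnt)
Step 6: cell (4,1)='.' (+1 fires, +2 burnt)
Step 7: cell (4,1)='.' (+0 fires, +1 burnt)
  fire out at step 7

2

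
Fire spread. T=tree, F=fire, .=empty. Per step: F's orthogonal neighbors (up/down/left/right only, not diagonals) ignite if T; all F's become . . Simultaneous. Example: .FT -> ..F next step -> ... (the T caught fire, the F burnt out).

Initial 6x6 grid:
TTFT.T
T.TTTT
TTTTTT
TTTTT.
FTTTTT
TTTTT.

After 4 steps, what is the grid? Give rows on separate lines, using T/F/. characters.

Step 1: 6 trees catch fire, 2 burn out
  TF.F.T
  T.FTTT
  TTTTTT
  FTTTT.
  .FTTTT
  FTTTT.
Step 2: 7 trees catch fire, 6 burn out
  F....T
  T..FTT
  FTFTTT
  .FTTT.
  ..FTTT
  .FTTT.
Step 3: 7 trees catch fire, 7 burn out
  .....T
  F...FT
  .F.FTT
  ..FTT.
  ...FTT
  ..FTT.
Step 4: 5 trees catch fire, 7 burn out
  .....T
  .....F
  ....FT
  ...FT.
  ....FT
  ...FT.

.....T
.....F
....FT
...FT.
....FT
...FT.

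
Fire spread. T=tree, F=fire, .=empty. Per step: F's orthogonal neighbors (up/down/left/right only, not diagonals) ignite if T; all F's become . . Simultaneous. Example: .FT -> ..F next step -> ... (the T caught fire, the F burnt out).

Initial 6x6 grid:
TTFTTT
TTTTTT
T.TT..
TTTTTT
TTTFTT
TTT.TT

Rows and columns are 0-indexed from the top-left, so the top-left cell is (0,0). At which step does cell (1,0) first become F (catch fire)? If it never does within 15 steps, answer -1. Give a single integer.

Step 1: cell (1,0)='T' (+6 fires, +2 burnt)
Step 2: cell (1,0)='T' (+12 fires, +6 burnt)
Step 3: cell (1,0)='F' (+8 fires, +12 burnt)
  -> target ignites at step 3
Step 4: cell (1,0)='.' (+4 fires, +8 burnt)
Step 5: cell (1,0)='.' (+0 fires, +4 burnt)
  fire out at step 5

3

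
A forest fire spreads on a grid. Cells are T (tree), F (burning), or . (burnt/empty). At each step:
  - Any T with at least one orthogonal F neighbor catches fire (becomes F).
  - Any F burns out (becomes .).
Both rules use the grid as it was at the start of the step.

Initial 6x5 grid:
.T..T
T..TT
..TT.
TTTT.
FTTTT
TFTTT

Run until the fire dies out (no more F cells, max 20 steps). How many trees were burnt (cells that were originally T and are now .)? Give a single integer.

Answer: 17

Derivation:
Step 1: +4 fires, +2 burnt (F count now 4)
Step 2: +3 fires, +4 burnt (F count now 3)
Step 3: +3 fires, +3 burnt (F count now 3)
Step 4: +3 fires, +3 burnt (F count now 3)
Step 5: +1 fires, +3 burnt (F count now 1)
Step 6: +1 fires, +1 burnt (F count now 1)
Step 7: +1 fires, +1 burnt (F count now 1)
Step 8: +1 fires, +1 burnt (F count now 1)
Step 9: +0 fires, +1 burnt (F count now 0)
Fire out after step 9
Initially T: 19, now '.': 28
Total burnt (originally-T cells now '.'): 17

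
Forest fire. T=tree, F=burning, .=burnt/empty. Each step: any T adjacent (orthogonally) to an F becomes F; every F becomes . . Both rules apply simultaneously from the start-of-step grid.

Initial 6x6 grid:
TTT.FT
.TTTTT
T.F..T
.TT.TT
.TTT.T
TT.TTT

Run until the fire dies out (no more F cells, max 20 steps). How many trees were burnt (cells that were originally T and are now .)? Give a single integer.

Answer: 23

Derivation:
Step 1: +4 fires, +2 burnt (F count now 4)
Step 2: +6 fires, +4 burnt (F count now 6)
Step 3: +4 fires, +6 burnt (F count now 4)
Step 4: +4 fires, +4 burnt (F count now 4)
Step 5: +4 fires, +4 burnt (F count now 4)
Step 6: +1 fires, +4 burnt (F count now 1)
Step 7: +0 fires, +1 burnt (F count now 0)
Fire out after step 7
Initially T: 24, now '.': 35
Total burnt (originally-T cells now '.'): 23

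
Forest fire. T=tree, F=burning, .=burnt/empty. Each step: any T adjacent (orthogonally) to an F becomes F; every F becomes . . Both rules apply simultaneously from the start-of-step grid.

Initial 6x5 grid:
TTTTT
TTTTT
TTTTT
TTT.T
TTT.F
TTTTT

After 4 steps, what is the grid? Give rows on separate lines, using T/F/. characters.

Step 1: 2 trees catch fire, 1 burn out
  TTTTT
  TTTTT
  TTTTT
  TTT.F
  TTT..
  TTTTF
Step 2: 2 trees catch fire, 2 burn out
  TTTTT
  TTTTT
  TTTTF
  TTT..
  TTT..
  TTTF.
Step 3: 3 trees catch fire, 2 burn out
  TTTTT
  TTTTF
  TTTF.
  TTT..
  TTT..
  TTF..
Step 4: 5 trees catch fire, 3 burn out
  TTTTF
  TTTF.
  TTF..
  TTT..
  TTF..
  TF...

TTTTF
TTTF.
TTF..
TTT..
TTF..
TF...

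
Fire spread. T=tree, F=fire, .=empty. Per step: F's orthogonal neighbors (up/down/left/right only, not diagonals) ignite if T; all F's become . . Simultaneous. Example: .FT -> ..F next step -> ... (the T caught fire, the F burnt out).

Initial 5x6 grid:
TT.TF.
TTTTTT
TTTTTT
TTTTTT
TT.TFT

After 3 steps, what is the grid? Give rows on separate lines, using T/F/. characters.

Step 1: 5 trees catch fire, 2 burn out
  TT.F..
  TTTTFT
  TTTTTT
  TTTTFT
  TT.F.F
Step 2: 5 trees catch fire, 5 burn out
  TT....
  TTTF.F
  TTTTFT
  TTTF.F
  TT....
Step 3: 4 trees catch fire, 5 burn out
  TT....
  TTF...
  TTTF.F
  TTF...
  TT....

TT....
TTF...
TTTF.F
TTF...
TT....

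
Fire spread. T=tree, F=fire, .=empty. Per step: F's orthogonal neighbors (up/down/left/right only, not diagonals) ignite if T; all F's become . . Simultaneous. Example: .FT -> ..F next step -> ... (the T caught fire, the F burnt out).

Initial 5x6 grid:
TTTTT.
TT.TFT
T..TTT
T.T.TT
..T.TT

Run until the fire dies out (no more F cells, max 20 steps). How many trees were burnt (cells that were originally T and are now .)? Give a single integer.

Step 1: +4 fires, +1 burnt (F count now 4)
Step 2: +4 fires, +4 burnt (F count now 4)
Step 3: +3 fires, +4 burnt (F count now 3)
Step 4: +2 fires, +3 burnt (F count now 2)
Step 5: +2 fires, +2 burnt (F count now 2)
Step 6: +1 fires, +2 burnt (F count now 1)
Step 7: +1 fires, +1 burnt (F count now 1)
Step 8: +1 fires, +1 burnt (F count now 1)
Step 9: +0 fires, +1 burnt (F count now 0)
Fire out after step 9
Initially T: 20, now '.': 28
Total burnt (originally-T cells now '.'): 18

Answer: 18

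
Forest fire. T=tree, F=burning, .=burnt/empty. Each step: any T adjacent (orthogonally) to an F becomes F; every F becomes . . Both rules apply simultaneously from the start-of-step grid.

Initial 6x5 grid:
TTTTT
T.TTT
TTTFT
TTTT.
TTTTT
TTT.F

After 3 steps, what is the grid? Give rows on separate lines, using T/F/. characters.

Step 1: 5 trees catch fire, 2 burn out
  TTTTT
  T.TFT
  TTF.F
  TTTF.
  TTTTF
  TTT..
Step 2: 6 trees catch fire, 5 burn out
  TTTFT
  T.F.F
  TF...
  TTF..
  TTTF.
  TTT..
Step 3: 5 trees catch fire, 6 burn out
  TTF.F
  T....
  F....
  TF...
  TTF..
  TTT..

TTF.F
T....
F....
TF...
TTF..
TTT..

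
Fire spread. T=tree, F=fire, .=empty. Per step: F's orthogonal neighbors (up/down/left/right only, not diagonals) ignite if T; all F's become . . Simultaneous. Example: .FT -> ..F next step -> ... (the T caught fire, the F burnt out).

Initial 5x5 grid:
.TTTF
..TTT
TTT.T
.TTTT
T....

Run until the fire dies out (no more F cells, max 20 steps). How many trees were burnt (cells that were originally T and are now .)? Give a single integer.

Step 1: +2 fires, +1 burnt (F count now 2)
Step 2: +3 fires, +2 burnt (F count now 3)
Step 3: +3 fires, +3 burnt (F count now 3)
Step 4: +2 fires, +3 burnt (F count now 2)
Step 5: +2 fires, +2 burnt (F count now 2)
Step 6: +2 fires, +2 burnt (F count now 2)
Step 7: +0 fires, +2 burnt (F count now 0)
Fire out after step 7
Initially T: 15, now '.': 24
Total burnt (originally-T cells now '.'): 14

Answer: 14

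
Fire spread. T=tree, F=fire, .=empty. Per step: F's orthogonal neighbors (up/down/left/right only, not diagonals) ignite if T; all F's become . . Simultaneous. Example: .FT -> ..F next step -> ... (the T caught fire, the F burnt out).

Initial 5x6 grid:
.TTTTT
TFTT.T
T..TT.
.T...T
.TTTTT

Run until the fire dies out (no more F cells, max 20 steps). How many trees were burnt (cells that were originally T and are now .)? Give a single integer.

Step 1: +3 fires, +1 burnt (F count now 3)
Step 2: +3 fires, +3 burnt (F count now 3)
Step 3: +2 fires, +3 burnt (F count now 2)
Step 4: +2 fires, +2 burnt (F count now 2)
Step 5: +1 fires, +2 burnt (F count now 1)
Step 6: +1 fires, +1 burnt (F count now 1)
Step 7: +0 fires, +1 burnt (F count now 0)
Fire out after step 7
Initially T: 19, now '.': 23
Total burnt (originally-T cells now '.'): 12

Answer: 12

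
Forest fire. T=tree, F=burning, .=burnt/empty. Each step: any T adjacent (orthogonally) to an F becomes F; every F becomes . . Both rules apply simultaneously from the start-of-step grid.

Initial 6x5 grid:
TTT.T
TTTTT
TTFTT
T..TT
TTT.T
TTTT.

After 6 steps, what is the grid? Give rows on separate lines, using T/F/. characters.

Step 1: 3 trees catch fire, 1 burn out
  TTT.T
  TTFTT
  TF.FT
  T..TT
  TTT.T
  TTTT.
Step 2: 6 trees catch fire, 3 burn out
  TTF.T
  TF.FT
  F...F
  T..FT
  TTT.T
  TTTT.
Step 3: 5 trees catch fire, 6 burn out
  TF..T
  F...F
  .....
  F...F
  TTT.T
  TTTT.
Step 4: 4 trees catch fire, 5 burn out
  F...F
  .....
  .....
  .....
  FTT.F
  TTTT.
Step 5: 2 trees catch fire, 4 burn out
  .....
  .....
  .....
  .....
  .FT..
  FTTT.
Step 6: 2 trees catch fire, 2 burn out
  .....
  .....
  .....
  .....
  ..F..
  .FTT.

.....
.....
.....
.....
..F..
.FTT.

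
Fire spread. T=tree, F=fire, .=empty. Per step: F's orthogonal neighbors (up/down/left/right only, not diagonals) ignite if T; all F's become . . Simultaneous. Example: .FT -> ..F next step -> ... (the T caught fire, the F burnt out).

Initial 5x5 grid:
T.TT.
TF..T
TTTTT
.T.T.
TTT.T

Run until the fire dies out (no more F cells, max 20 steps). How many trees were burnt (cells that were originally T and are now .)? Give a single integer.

Step 1: +2 fires, +1 burnt (F count now 2)
Step 2: +4 fires, +2 burnt (F count now 4)
Step 3: +2 fires, +4 burnt (F count now 2)
Step 4: +4 fires, +2 burnt (F count now 4)
Step 5: +1 fires, +4 burnt (F count now 1)
Step 6: +0 fires, +1 burnt (F count now 0)
Fire out after step 6
Initially T: 16, now '.': 22
Total burnt (originally-T cells now '.'): 13

Answer: 13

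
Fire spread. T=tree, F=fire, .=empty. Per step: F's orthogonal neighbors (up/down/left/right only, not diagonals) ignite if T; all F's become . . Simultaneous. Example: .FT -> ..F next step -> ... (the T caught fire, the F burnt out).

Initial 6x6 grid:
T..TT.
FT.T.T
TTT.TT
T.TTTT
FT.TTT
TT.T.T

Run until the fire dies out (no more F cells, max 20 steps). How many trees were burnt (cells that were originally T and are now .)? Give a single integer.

Step 1: +6 fires, +2 burnt (F count now 6)
Step 2: +2 fires, +6 burnt (F count now 2)
Step 3: +1 fires, +2 burnt (F count now 1)
Step 4: +1 fires, +1 burnt (F count now 1)
Step 5: +1 fires, +1 burnt (F count now 1)
Step 6: +2 fires, +1 burnt (F count now 2)
Step 7: +4 fires, +2 burnt (F count now 4)
Step 8: +2 fires, +4 burnt (F count now 2)
Step 9: +2 fires, +2 burnt (F count now 2)
Step 10: +0 fires, +2 burnt (F count now 0)
Fire out after step 10
Initially T: 24, now '.': 33
Total burnt (originally-T cells now '.'): 21

Answer: 21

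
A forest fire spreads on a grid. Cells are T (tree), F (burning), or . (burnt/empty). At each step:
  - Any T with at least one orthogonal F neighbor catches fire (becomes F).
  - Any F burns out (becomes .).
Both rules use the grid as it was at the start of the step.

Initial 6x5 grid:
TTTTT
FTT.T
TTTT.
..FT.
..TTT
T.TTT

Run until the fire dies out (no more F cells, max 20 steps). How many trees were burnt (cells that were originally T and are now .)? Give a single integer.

Answer: 19

Derivation:
Step 1: +6 fires, +2 burnt (F count now 6)
Step 2: +6 fires, +6 burnt (F count now 6)
Step 3: +3 fires, +6 burnt (F count now 3)
Step 4: +2 fires, +3 burnt (F count now 2)
Step 5: +1 fires, +2 burnt (F count now 1)
Step 6: +1 fires, +1 burnt (F count now 1)
Step 7: +0 fires, +1 burnt (F count now 0)
Fire out after step 7
Initially T: 20, now '.': 29
Total burnt (originally-T cells now '.'): 19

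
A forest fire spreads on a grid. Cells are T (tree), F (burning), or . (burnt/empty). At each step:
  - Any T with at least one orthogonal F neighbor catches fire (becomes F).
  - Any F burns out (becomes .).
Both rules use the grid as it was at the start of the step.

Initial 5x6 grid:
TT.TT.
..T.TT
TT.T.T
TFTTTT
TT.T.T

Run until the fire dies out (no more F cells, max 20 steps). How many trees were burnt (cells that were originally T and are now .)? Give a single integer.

Answer: 17

Derivation:
Step 1: +4 fires, +1 burnt (F count now 4)
Step 2: +3 fires, +4 burnt (F count now 3)
Step 3: +3 fires, +3 burnt (F count now 3)
Step 4: +1 fires, +3 burnt (F count now 1)
Step 5: +2 fires, +1 burnt (F count now 2)
Step 6: +1 fires, +2 burnt (F count now 1)
Step 7: +1 fires, +1 burnt (F count now 1)
Step 8: +1 fires, +1 burnt (F count now 1)
Step 9: +1 fires, +1 burnt (F count now 1)
Step 10: +0 fires, +1 burnt (F count now 0)
Fire out after step 10
Initially T: 20, now '.': 27
Total burnt (originally-T cells now '.'): 17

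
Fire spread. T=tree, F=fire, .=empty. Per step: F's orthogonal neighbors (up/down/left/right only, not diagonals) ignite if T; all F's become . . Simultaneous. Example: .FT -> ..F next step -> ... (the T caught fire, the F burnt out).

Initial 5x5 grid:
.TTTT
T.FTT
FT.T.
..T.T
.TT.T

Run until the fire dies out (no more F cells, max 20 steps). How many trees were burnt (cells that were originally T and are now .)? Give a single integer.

Step 1: +4 fires, +2 burnt (F count now 4)
Step 2: +4 fires, +4 burnt (F count now 4)
Step 3: +1 fires, +4 burnt (F count now 1)
Step 4: +0 fires, +1 burnt (F count now 0)
Fire out after step 4
Initially T: 14, now '.': 20
Total burnt (originally-T cells now '.'): 9

Answer: 9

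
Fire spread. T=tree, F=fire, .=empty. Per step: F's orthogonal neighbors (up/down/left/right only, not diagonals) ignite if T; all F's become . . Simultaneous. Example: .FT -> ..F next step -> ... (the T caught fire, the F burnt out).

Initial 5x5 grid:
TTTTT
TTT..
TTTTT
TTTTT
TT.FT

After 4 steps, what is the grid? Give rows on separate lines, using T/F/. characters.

Step 1: 2 trees catch fire, 1 burn out
  TTTTT
  TTT..
  TTTTT
  TTTFT
  TT..F
Step 2: 3 trees catch fire, 2 burn out
  TTTTT
  TTT..
  TTTFT
  TTF.F
  TT...
Step 3: 3 trees catch fire, 3 burn out
  TTTTT
  TTT..
  TTF.F
  TF...
  TT...
Step 4: 4 trees catch fire, 3 burn out
  TTTTT
  TTF..
  TF...
  F....
  TF...

TTTTT
TTF..
TF...
F....
TF...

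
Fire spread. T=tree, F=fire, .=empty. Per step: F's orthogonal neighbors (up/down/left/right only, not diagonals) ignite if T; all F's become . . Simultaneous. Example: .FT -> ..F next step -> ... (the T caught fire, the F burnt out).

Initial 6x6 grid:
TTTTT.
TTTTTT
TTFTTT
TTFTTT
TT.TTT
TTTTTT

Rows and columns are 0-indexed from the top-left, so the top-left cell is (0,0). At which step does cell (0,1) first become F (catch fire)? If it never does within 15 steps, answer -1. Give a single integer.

Step 1: cell (0,1)='T' (+5 fires, +2 burnt)
Step 2: cell (0,1)='T' (+9 fires, +5 burnt)
Step 3: cell (0,1)='F' (+10 fires, +9 burnt)
  -> target ignites at step 3
Step 4: cell (0,1)='.' (+7 fires, +10 burnt)
Step 5: cell (0,1)='.' (+1 fires, +7 burnt)
Step 6: cell (0,1)='.' (+0 fires, +1 burnt)
  fire out at step 6

3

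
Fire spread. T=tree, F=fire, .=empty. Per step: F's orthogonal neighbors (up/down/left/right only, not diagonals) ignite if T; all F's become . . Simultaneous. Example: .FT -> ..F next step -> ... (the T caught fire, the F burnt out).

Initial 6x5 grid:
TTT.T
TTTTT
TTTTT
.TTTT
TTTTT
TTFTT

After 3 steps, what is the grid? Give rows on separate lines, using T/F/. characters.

Step 1: 3 trees catch fire, 1 burn out
  TTT.T
  TTTTT
  TTTTT
  .TTTT
  TTFTT
  TF.FT
Step 2: 5 trees catch fire, 3 burn out
  TTT.T
  TTTTT
  TTTTT
  .TFTT
  TF.FT
  F...F
Step 3: 5 trees catch fire, 5 burn out
  TTT.T
  TTTTT
  TTFTT
  .F.FT
  F...F
  .....

TTT.T
TTTTT
TTFTT
.F.FT
F...F
.....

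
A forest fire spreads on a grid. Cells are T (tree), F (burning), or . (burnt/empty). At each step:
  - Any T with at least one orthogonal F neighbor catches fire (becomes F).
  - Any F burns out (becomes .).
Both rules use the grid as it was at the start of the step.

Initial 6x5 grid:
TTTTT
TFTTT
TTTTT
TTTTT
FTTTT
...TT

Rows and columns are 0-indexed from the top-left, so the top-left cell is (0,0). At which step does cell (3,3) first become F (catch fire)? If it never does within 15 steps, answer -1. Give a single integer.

Step 1: cell (3,3)='T' (+6 fires, +2 burnt)
Step 2: cell (3,3)='T' (+7 fires, +6 burnt)
Step 3: cell (3,3)='T' (+5 fires, +7 burnt)
Step 4: cell (3,3)='F' (+5 fires, +5 burnt)
  -> target ignites at step 4
Step 5: cell (3,3)='.' (+2 fires, +5 burnt)
Step 6: cell (3,3)='.' (+0 fires, +2 burnt)
  fire out at step 6

4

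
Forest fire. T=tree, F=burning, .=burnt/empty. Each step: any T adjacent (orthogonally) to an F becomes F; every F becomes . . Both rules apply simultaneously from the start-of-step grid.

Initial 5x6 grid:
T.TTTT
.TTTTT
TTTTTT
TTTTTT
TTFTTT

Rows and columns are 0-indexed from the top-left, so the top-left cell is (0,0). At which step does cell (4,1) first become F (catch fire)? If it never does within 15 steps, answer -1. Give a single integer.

Step 1: cell (4,1)='F' (+3 fires, +1 burnt)
  -> target ignites at step 1
Step 2: cell (4,1)='.' (+5 fires, +3 burnt)
Step 3: cell (4,1)='.' (+6 fires, +5 burnt)
Step 4: cell (4,1)='.' (+6 fires, +6 burnt)
Step 5: cell (4,1)='.' (+3 fires, +6 burnt)
Step 6: cell (4,1)='.' (+2 fires, +3 burnt)
Step 7: cell (4,1)='.' (+1 fires, +2 burnt)
Step 8: cell (4,1)='.' (+0 fires, +1 burnt)
  fire out at step 8

1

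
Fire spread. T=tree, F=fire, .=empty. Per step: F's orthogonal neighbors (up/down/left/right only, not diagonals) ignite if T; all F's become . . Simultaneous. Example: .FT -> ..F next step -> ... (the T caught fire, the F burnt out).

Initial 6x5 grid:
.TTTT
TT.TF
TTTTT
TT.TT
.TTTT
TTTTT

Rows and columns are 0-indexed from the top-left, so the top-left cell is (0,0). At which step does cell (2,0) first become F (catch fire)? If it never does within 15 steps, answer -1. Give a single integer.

Step 1: cell (2,0)='T' (+3 fires, +1 burnt)
Step 2: cell (2,0)='T' (+3 fires, +3 burnt)
Step 3: cell (2,0)='T' (+4 fires, +3 burnt)
Step 4: cell (2,0)='T' (+4 fires, +4 burnt)
Step 5: cell (2,0)='F' (+5 fires, +4 burnt)
  -> target ignites at step 5
Step 6: cell (2,0)='.' (+4 fires, +5 burnt)
Step 7: cell (2,0)='.' (+1 fires, +4 burnt)
Step 8: cell (2,0)='.' (+1 fires, +1 burnt)
Step 9: cell (2,0)='.' (+0 fires, +1 burnt)
  fire out at step 9

5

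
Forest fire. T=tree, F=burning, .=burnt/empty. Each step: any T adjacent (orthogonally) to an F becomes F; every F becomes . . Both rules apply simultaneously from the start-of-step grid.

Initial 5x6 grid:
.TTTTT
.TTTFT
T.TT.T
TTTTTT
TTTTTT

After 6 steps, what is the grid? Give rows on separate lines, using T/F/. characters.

Step 1: 3 trees catch fire, 1 burn out
  .TTTFT
  .TTF.F
  T.TT.T
  TTTTTT
  TTTTTT
Step 2: 5 trees catch fire, 3 burn out
  .TTF.F
  .TF...
  T.TF.F
  TTTTTT
  TTTTTT
Step 3: 5 trees catch fire, 5 burn out
  .TF...
  .F....
  T.F...
  TTTFTF
  TTTTTT
Step 4: 5 trees catch fire, 5 burn out
  .F....
  ......
  T.....
  TTF.F.
  TTTFTF
Step 5: 3 trees catch fire, 5 burn out
  ......
  ......
  T.....
  TF....
  TTF.F.
Step 6: 2 trees catch fire, 3 burn out
  ......
  ......
  T.....
  F.....
  TF....

......
......
T.....
F.....
TF....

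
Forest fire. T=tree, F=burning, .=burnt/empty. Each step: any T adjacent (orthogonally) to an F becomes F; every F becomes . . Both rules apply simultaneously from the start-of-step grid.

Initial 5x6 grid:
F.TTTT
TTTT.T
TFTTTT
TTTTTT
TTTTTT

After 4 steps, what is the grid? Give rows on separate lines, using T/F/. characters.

Step 1: 5 trees catch fire, 2 burn out
  ..TTTT
  FFTT.T
  F.FTTT
  TFTTTT
  TTTTTT
Step 2: 5 trees catch fire, 5 burn out
  ..TTTT
  ..FT.T
  ...FTT
  F.FTTT
  TFTTTT
Step 3: 6 trees catch fire, 5 burn out
  ..FTTT
  ...F.T
  ....FT
  ...FTT
  F.FTTT
Step 4: 4 trees catch fire, 6 burn out
  ...FTT
  .....T
  .....F
  ....FT
  ...FTT

...FTT
.....T
.....F
....FT
...FTT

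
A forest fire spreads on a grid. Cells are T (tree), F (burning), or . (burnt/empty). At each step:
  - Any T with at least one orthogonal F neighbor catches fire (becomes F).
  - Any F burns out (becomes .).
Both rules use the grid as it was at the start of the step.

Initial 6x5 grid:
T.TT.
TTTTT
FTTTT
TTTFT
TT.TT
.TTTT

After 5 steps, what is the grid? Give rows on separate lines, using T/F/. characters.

Step 1: 7 trees catch fire, 2 burn out
  T.TT.
  FTTTT
  .FTFT
  FTF.F
  TT.FT
  .TTTT
Step 2: 9 trees catch fire, 7 burn out
  F.TT.
  .FTFT
  ..F.F
  .F...
  FT..F
  .TTFT
Step 3: 6 trees catch fire, 9 burn out
  ..TF.
  ..F.F
  .....
  .....
  .F...
  .TF.F
Step 4: 2 trees catch fire, 6 burn out
  ..F..
  .....
  .....
  .....
  .....
  .F...
Step 5: 0 trees catch fire, 2 burn out
  .....
  .....
  .....
  .....
  .....
  .....

.....
.....
.....
.....
.....
.....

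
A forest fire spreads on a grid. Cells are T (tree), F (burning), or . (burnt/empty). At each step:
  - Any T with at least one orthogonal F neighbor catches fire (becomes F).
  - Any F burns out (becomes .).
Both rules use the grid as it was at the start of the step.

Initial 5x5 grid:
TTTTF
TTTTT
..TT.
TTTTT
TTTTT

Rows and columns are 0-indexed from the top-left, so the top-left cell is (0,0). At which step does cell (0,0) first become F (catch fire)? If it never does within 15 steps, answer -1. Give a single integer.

Step 1: cell (0,0)='T' (+2 fires, +1 burnt)
Step 2: cell (0,0)='T' (+2 fires, +2 burnt)
Step 3: cell (0,0)='T' (+3 fires, +2 burnt)
Step 4: cell (0,0)='F' (+4 fires, +3 burnt)
  -> target ignites at step 4
Step 5: cell (0,0)='.' (+4 fires, +4 burnt)
Step 6: cell (0,0)='.' (+3 fires, +4 burnt)
Step 7: cell (0,0)='.' (+2 fires, +3 burnt)
Step 8: cell (0,0)='.' (+1 fires, +2 burnt)
Step 9: cell (0,0)='.' (+0 fires, +1 burnt)
  fire out at step 9

4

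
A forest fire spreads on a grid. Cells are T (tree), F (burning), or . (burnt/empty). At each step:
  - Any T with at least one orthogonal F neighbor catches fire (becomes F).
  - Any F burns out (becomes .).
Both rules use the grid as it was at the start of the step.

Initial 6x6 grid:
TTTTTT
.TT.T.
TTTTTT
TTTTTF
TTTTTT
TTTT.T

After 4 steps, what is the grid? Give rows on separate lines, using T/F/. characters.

Step 1: 3 trees catch fire, 1 burn out
  TTTTTT
  .TT.T.
  TTTTTF
  TTTTF.
  TTTTTF
  TTTT.T
Step 2: 4 trees catch fire, 3 burn out
  TTTTTT
  .TT.T.
  TTTTF.
  TTTF..
  TTTTF.
  TTTT.F
Step 3: 4 trees catch fire, 4 burn out
  TTTTTT
  .TT.F.
  TTTF..
  TTF...
  TTTF..
  TTTT..
Step 4: 5 trees catch fire, 4 burn out
  TTTTFT
  .TT...
  TTF...
  TF....
  TTF...
  TTTF..

TTTTFT
.TT...
TTF...
TF....
TTF...
TTTF..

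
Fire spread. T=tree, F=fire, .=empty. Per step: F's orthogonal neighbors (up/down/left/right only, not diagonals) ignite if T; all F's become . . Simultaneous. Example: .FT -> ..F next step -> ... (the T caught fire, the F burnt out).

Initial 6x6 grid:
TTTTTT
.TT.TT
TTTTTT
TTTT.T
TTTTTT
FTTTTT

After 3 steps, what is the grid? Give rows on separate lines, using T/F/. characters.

Step 1: 2 trees catch fire, 1 burn out
  TTTTTT
  .TT.TT
  TTTTTT
  TTTT.T
  FTTTTT
  .FTTTT
Step 2: 3 trees catch fire, 2 burn out
  TTTTTT
  .TT.TT
  TTTTTT
  FTTT.T
  .FTTTT
  ..FTTT
Step 3: 4 trees catch fire, 3 burn out
  TTTTTT
  .TT.TT
  FTTTTT
  .FTT.T
  ..FTTT
  ...FTT

TTTTTT
.TT.TT
FTTTTT
.FTT.T
..FTTT
...FTT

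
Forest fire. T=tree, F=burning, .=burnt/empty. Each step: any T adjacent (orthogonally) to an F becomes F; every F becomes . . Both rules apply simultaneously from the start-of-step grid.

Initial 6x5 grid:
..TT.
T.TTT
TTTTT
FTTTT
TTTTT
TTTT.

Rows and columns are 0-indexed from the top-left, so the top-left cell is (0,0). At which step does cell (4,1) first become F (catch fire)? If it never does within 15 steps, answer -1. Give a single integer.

Step 1: cell (4,1)='T' (+3 fires, +1 burnt)
Step 2: cell (4,1)='F' (+5 fires, +3 burnt)
  -> target ignites at step 2
Step 3: cell (4,1)='.' (+4 fires, +5 burnt)
Step 4: cell (4,1)='.' (+5 fires, +4 burnt)
Step 5: cell (4,1)='.' (+5 fires, +5 burnt)
Step 6: cell (4,1)='.' (+2 fires, +5 burnt)
Step 7: cell (4,1)='.' (+0 fires, +2 burnt)
  fire out at step 7

2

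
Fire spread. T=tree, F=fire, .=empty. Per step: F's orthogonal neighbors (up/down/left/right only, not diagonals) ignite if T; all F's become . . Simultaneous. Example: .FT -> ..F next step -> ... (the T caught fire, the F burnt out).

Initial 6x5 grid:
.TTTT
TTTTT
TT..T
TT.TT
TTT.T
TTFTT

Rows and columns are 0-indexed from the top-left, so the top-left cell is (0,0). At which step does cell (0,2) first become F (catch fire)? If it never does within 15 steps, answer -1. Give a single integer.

Step 1: cell (0,2)='T' (+3 fires, +1 burnt)
Step 2: cell (0,2)='T' (+3 fires, +3 burnt)
Step 3: cell (0,2)='T' (+3 fires, +3 burnt)
Step 4: cell (0,2)='T' (+3 fires, +3 burnt)
Step 5: cell (0,2)='T' (+4 fires, +3 burnt)
Step 6: cell (0,2)='T' (+4 fires, +4 burnt)
Step 7: cell (0,2)='F' (+3 fires, +4 burnt)
  -> target ignites at step 7
Step 8: cell (0,2)='.' (+1 fires, +3 burnt)
Step 9: cell (0,2)='.' (+0 fires, +1 burnt)
  fire out at step 9

7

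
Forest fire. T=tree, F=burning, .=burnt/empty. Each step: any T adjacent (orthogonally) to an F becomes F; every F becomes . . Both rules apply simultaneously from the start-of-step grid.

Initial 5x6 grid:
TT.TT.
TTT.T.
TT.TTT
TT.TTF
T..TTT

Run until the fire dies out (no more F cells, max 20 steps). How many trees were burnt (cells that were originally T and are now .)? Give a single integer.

Answer: 11

Derivation:
Step 1: +3 fires, +1 burnt (F count now 3)
Step 2: +3 fires, +3 burnt (F count now 3)
Step 3: +3 fires, +3 burnt (F count now 3)
Step 4: +1 fires, +3 burnt (F count now 1)
Step 5: +1 fires, +1 burnt (F count now 1)
Step 6: +0 fires, +1 burnt (F count now 0)
Fire out after step 6
Initially T: 21, now '.': 20
Total burnt (originally-T cells now '.'): 11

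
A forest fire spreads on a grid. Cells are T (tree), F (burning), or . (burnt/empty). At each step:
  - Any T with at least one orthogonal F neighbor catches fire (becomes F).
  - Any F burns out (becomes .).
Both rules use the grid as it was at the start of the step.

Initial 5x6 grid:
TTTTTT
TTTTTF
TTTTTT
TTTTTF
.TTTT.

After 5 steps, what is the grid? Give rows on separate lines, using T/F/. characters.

Step 1: 4 trees catch fire, 2 burn out
  TTTTTF
  TTTTF.
  TTTTTF
  TTTTF.
  .TTTT.
Step 2: 5 trees catch fire, 4 burn out
  TTTTF.
  TTTF..
  TTTTF.
  TTTF..
  .TTTF.
Step 3: 5 trees catch fire, 5 burn out
  TTTF..
  TTF...
  TTTF..
  TTF...
  .TTF..
Step 4: 5 trees catch fire, 5 burn out
  TTF...
  TF....
  TTF...
  TF....
  .TF...
Step 5: 5 trees catch fire, 5 burn out
  TF....
  F.....
  TF....
  F.....
  .F....

TF....
F.....
TF....
F.....
.F....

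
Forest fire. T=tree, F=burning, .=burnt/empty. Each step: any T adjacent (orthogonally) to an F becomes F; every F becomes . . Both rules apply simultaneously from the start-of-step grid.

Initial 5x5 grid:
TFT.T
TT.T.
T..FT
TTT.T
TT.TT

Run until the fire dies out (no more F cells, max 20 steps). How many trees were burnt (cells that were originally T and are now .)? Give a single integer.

Step 1: +5 fires, +2 burnt (F count now 5)
Step 2: +2 fires, +5 burnt (F count now 2)
Step 3: +2 fires, +2 burnt (F count now 2)
Step 4: +2 fires, +2 burnt (F count now 2)
Step 5: +2 fires, +2 burnt (F count now 2)
Step 6: +2 fires, +2 burnt (F count now 2)
Step 7: +0 fires, +2 burnt (F count now 0)
Fire out after step 7
Initially T: 16, now '.': 24
Total burnt (originally-T cells now '.'): 15

Answer: 15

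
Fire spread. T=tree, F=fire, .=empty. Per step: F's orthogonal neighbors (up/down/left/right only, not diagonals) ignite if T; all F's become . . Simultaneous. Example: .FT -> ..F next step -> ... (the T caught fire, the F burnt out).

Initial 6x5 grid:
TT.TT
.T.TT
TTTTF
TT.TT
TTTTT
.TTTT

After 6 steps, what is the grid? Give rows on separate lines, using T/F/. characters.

Step 1: 3 trees catch fire, 1 burn out
  TT.TT
  .T.TF
  TTTF.
  TT.TF
  TTTTT
  .TTTT
Step 2: 5 trees catch fire, 3 burn out
  TT.TF
  .T.F.
  TTF..
  TT.F.
  TTTTF
  .TTTT
Step 3: 4 trees catch fire, 5 burn out
  TT.F.
  .T...
  TF...
  TT...
  TTTF.
  .TTTF
Step 4: 5 trees catch fire, 4 burn out
  TT...
  .F...
  F....
  TF...
  TTF..
  .TTF.
Step 5: 4 trees catch fire, 5 burn out
  TF...
  .....
  .....
  F....
  TF...
  .TF..
Step 6: 3 trees catch fire, 4 burn out
  F....
  .....
  .....
  .....
  F....
  .F...

F....
.....
.....
.....
F....
.F...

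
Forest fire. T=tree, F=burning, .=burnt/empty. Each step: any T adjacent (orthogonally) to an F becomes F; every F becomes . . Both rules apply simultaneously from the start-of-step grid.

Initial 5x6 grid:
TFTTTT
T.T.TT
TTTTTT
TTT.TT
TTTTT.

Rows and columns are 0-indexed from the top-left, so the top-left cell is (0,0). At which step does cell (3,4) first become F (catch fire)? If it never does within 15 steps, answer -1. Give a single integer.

Step 1: cell (3,4)='T' (+2 fires, +1 burnt)
Step 2: cell (3,4)='T' (+3 fires, +2 burnt)
Step 3: cell (3,4)='T' (+3 fires, +3 burnt)
Step 4: cell (3,4)='T' (+6 fires, +3 burnt)
Step 5: cell (3,4)='T' (+5 fires, +6 burnt)
Step 6: cell (3,4)='F' (+4 fires, +5 burnt)
  -> target ignites at step 6
Step 7: cell (3,4)='.' (+2 fires, +4 burnt)
Step 8: cell (3,4)='.' (+0 fires, +2 burnt)
  fire out at step 8

6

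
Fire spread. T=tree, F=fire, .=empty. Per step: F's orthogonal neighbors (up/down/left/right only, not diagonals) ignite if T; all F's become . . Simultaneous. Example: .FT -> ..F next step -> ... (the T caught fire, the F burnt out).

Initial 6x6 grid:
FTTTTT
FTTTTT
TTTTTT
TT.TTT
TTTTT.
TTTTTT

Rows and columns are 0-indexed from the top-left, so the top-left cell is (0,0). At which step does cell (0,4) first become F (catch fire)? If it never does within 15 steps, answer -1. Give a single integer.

Step 1: cell (0,4)='T' (+3 fires, +2 burnt)
Step 2: cell (0,4)='T' (+4 fires, +3 burnt)
Step 3: cell (0,4)='T' (+5 fires, +4 burnt)
Step 4: cell (0,4)='F' (+5 fires, +5 burnt)
  -> target ignites at step 4
Step 5: cell (0,4)='.' (+6 fires, +5 burnt)
Step 6: cell (0,4)='.' (+4 fires, +6 burnt)
Step 7: cell (0,4)='.' (+3 fires, +4 burnt)
Step 8: cell (0,4)='.' (+1 fires, +3 burnt)
Step 9: cell (0,4)='.' (+1 fires, +1 burnt)
Step 10: cell (0,4)='.' (+0 fires, +1 burnt)
  fire out at step 10

4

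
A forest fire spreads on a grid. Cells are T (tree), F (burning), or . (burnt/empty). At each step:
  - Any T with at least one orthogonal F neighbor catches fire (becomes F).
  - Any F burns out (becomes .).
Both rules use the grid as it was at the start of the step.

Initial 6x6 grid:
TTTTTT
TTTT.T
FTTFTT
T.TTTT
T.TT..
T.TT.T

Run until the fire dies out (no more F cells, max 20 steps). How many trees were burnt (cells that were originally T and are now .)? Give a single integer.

Answer: 26

Derivation:
Step 1: +7 fires, +2 burnt (F count now 7)
Step 2: +9 fires, +7 burnt (F count now 9)
Step 3: +8 fires, +9 burnt (F count now 8)
Step 4: +2 fires, +8 burnt (F count now 2)
Step 5: +0 fires, +2 burnt (F count now 0)
Fire out after step 5
Initially T: 27, now '.': 35
Total burnt (originally-T cells now '.'): 26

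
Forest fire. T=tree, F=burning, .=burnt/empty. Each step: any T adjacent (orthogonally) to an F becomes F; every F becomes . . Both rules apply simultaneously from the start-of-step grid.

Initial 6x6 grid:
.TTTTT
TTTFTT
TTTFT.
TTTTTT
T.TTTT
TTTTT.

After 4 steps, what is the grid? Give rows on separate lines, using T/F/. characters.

Step 1: 6 trees catch fire, 2 burn out
  .TTFTT
  TTF.FT
  TTF.F.
  TTTFTT
  T.TTTT
  TTTTT.
Step 2: 8 trees catch fire, 6 burn out
  .TF.FT
  TF...F
  TF....
  TTF.FT
  T.TFTT
  TTTTT.
Step 3: 9 trees catch fire, 8 burn out
  .F...F
  F.....
  F.....
  TF...F
  T.F.FT
  TTTFT.
Step 4: 4 trees catch fire, 9 burn out
  ......
  ......
  ......
  F.....
  T....F
  TTF.F.

......
......
......
F.....
T....F
TTF.F.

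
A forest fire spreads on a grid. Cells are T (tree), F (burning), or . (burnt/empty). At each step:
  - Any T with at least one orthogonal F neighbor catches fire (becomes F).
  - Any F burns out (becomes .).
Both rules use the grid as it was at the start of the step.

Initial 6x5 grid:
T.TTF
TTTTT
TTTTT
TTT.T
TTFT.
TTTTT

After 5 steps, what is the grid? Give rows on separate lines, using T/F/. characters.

Step 1: 6 trees catch fire, 2 burn out
  T.TF.
  TTTTF
  TTTTT
  TTF.T
  TF.F.
  TTFTT
Step 2: 8 trees catch fire, 6 burn out
  T.F..
  TTTF.
  TTFTF
  TF..T
  F....
  TF.FT
Step 3: 7 trees catch fire, 8 burn out
  T....
  TTF..
  TF.F.
  F...F
  .....
  F...F
Step 4: 2 trees catch fire, 7 burn out
  T....
  TF...
  F....
  .....
  .....
  .....
Step 5: 1 trees catch fire, 2 burn out
  T....
  F....
  .....
  .....
  .....
  .....

T....
F....
.....
.....
.....
.....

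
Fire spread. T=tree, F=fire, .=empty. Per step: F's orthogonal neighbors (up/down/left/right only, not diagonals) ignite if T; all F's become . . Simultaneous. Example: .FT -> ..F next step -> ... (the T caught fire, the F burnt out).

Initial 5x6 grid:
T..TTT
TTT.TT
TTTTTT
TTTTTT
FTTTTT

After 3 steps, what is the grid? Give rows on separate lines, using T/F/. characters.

Step 1: 2 trees catch fire, 1 burn out
  T..TTT
  TTT.TT
  TTTTTT
  FTTTTT
  .FTTTT
Step 2: 3 trees catch fire, 2 burn out
  T..TTT
  TTT.TT
  FTTTTT
  .FTTTT
  ..FTTT
Step 3: 4 trees catch fire, 3 burn out
  T..TTT
  FTT.TT
  .FTTTT
  ..FTTT
  ...FTT

T..TTT
FTT.TT
.FTTTT
..FTTT
...FTT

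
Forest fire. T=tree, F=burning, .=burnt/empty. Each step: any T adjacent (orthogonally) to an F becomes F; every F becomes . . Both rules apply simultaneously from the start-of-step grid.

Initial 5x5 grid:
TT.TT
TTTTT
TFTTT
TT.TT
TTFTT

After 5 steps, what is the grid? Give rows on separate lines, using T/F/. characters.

Step 1: 6 trees catch fire, 2 burn out
  TT.TT
  TFTTT
  F.FTT
  TF.TT
  TF.FT
Step 2: 8 trees catch fire, 6 burn out
  TF.TT
  F.FTT
  ...FT
  F..FT
  F...F
Step 3: 4 trees catch fire, 8 burn out
  F..TT
  ...FT
  ....F
  ....F
  .....
Step 4: 2 trees catch fire, 4 burn out
  ...FT
  ....F
  .....
  .....
  .....
Step 5: 1 trees catch fire, 2 burn out
  ....F
  .....
  .....
  .....
  .....

....F
.....
.....
.....
.....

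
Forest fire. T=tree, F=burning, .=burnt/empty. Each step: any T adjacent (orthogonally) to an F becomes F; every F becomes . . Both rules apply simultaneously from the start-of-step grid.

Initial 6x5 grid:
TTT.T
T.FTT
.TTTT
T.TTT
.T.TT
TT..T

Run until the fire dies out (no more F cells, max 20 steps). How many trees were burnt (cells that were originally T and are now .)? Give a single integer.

Answer: 17

Derivation:
Step 1: +3 fires, +1 burnt (F count now 3)
Step 2: +5 fires, +3 burnt (F count now 5)
Step 3: +4 fires, +5 burnt (F count now 4)
Step 4: +3 fires, +4 burnt (F count now 3)
Step 5: +1 fires, +3 burnt (F count now 1)
Step 6: +1 fires, +1 burnt (F count now 1)
Step 7: +0 fires, +1 burnt (F count now 0)
Fire out after step 7
Initially T: 21, now '.': 26
Total burnt (originally-T cells now '.'): 17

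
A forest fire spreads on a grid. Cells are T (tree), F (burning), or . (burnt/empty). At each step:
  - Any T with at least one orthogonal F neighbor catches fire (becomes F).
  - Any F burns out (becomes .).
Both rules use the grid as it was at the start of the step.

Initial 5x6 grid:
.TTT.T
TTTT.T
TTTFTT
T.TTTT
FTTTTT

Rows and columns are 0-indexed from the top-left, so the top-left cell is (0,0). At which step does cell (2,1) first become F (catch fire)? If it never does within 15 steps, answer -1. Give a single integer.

Step 1: cell (2,1)='T' (+6 fires, +2 burnt)
Step 2: cell (2,1)='F' (+9 fires, +6 burnt)
  -> target ignites at step 2
Step 3: cell (2,1)='.' (+6 fires, +9 burnt)
Step 4: cell (2,1)='.' (+3 fires, +6 burnt)
Step 5: cell (2,1)='.' (+0 fires, +3 burnt)
  fire out at step 5

2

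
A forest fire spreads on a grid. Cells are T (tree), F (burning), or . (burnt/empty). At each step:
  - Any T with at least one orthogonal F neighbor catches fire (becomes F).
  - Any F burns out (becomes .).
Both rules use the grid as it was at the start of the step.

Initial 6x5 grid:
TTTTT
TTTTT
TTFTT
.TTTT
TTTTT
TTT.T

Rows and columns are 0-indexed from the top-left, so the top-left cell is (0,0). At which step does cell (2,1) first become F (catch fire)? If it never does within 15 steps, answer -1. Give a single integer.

Step 1: cell (2,1)='F' (+4 fires, +1 burnt)
  -> target ignites at step 1
Step 2: cell (2,1)='.' (+8 fires, +4 burnt)
Step 3: cell (2,1)='.' (+8 fires, +8 burnt)
Step 4: cell (2,1)='.' (+5 fires, +8 burnt)
Step 5: cell (2,1)='.' (+2 fires, +5 burnt)
Step 6: cell (2,1)='.' (+0 fires, +2 burnt)
  fire out at step 6

1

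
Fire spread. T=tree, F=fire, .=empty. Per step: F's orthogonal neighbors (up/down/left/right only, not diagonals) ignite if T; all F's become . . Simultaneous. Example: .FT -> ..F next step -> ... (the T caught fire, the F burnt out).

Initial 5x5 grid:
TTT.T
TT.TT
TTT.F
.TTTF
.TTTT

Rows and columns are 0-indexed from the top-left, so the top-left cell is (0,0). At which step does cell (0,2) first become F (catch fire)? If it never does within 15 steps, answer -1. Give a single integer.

Step 1: cell (0,2)='T' (+3 fires, +2 burnt)
Step 2: cell (0,2)='T' (+4 fires, +3 burnt)
Step 3: cell (0,2)='T' (+3 fires, +4 burnt)
Step 4: cell (0,2)='T' (+2 fires, +3 burnt)
Step 5: cell (0,2)='T' (+2 fires, +2 burnt)
Step 6: cell (0,2)='T' (+2 fires, +2 burnt)
Step 7: cell (0,2)='F' (+2 fires, +2 burnt)
  -> target ignites at step 7
Step 8: cell (0,2)='.' (+0 fires, +2 burnt)
  fire out at step 8

7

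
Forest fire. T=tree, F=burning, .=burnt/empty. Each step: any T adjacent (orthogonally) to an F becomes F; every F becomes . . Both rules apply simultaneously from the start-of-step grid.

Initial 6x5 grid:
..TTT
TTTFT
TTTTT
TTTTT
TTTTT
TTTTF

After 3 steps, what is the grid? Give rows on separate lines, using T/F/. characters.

Step 1: 6 trees catch fire, 2 burn out
  ..TFT
  TTF.F
  TTTFT
  TTTTT
  TTTTF
  TTTF.
Step 2: 9 trees catch fire, 6 burn out
  ..F.F
  TF...
  TTF.F
  TTTFF
  TTTF.
  TTF..
Step 3: 5 trees catch fire, 9 burn out
  .....
  F....
  TF...
  TTF..
  TTF..
  TF...

.....
F....
TF...
TTF..
TTF..
TF...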